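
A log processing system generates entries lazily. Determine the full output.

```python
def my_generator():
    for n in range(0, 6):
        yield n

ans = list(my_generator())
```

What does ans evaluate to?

Step 1: The generator yields each value from range(0, 6).
Step 2: list() consumes all yields: [0, 1, 2, 3, 4, 5].
Therefore ans = [0, 1, 2, 3, 4, 5].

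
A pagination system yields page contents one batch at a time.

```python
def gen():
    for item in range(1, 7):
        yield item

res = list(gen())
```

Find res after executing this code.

Step 1: The generator yields each value from range(1, 7).
Step 2: list() consumes all yields: [1, 2, 3, 4, 5, 6].
Therefore res = [1, 2, 3, 4, 5, 6].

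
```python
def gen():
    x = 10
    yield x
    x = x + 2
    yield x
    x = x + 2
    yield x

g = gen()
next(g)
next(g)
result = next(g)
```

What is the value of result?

Step 1: Trace through generator execution:
  Yield 1: x starts at 10, yield 10
  Yield 2: x = 10 + 2 = 12, yield 12
  Yield 3: x = 12 + 2 = 14, yield 14
Step 2: First next() gets 10, second next() gets the second value, third next() yields 14.
Therefore result = 14.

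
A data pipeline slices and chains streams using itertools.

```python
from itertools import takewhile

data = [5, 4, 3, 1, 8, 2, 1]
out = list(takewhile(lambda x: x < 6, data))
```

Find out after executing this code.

Step 1: takewhile stops at first element >= 6:
  5 < 6: take
  4 < 6: take
  3 < 6: take
  1 < 6: take
  8 >= 6: stop
Therefore out = [5, 4, 3, 1].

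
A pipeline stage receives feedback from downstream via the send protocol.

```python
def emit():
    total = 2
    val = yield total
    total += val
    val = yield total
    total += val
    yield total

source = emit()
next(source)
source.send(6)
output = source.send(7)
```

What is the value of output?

Step 1: next() -> yield total=2.
Step 2: send(6) -> val=6, total = 2+6 = 8, yield 8.
Step 3: send(7) -> val=7, total = 8+7 = 15, yield 15.
Therefore output = 15.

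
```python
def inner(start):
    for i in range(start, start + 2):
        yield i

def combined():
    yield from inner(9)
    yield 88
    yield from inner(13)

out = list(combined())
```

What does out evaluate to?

Step 1: combined() delegates to inner(9):
  yield 9
  yield 10
Step 2: yield 88
Step 3: Delegates to inner(13):
  yield 13
  yield 14
Therefore out = [9, 10, 88, 13, 14].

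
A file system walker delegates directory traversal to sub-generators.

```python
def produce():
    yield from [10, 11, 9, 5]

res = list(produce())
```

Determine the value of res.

Step 1: yield from delegates to the iterable, yielding each element.
Step 2: Collected values: [10, 11, 9, 5].
Therefore res = [10, 11, 9, 5].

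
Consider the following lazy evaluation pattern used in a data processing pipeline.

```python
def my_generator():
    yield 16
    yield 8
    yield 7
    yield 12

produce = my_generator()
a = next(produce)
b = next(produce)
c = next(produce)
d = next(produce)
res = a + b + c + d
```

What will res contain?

Step 1: Create generator and consume all values:
  a = next(produce) = 16
  b = next(produce) = 8
  c = next(produce) = 7
  d = next(produce) = 12
Step 2: res = 16 + 8 + 7 + 12 = 43.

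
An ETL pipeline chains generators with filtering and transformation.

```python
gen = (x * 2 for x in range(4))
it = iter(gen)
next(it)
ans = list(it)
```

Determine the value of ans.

Step 1: Generator produces [0, 2, 4, 6].
Step 2: next(it) consumes first element (0).
Step 3: list(it) collects remaining: [2, 4, 6].
Therefore ans = [2, 4, 6].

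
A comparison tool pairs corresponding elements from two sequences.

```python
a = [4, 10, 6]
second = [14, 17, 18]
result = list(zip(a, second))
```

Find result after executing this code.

Step 1: zip pairs elements at same index:
  Index 0: (4, 14)
  Index 1: (10, 17)
  Index 2: (6, 18)
Therefore result = [(4, 14), (10, 17), (6, 18)].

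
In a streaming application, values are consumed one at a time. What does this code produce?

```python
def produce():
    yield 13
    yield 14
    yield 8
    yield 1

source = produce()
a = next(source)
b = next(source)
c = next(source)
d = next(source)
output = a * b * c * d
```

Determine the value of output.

Step 1: Create generator and consume all values:
  a = next(source) = 13
  b = next(source) = 14
  c = next(source) = 8
  d = next(source) = 1
Step 2: output = 13 * 14 * 8 * 1 = 1456.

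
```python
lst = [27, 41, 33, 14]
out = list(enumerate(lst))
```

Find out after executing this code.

Step 1: enumerate pairs each element with its index:
  (0, 27)
  (1, 41)
  (2, 33)
  (3, 14)
Therefore out = [(0, 27), (1, 41), (2, 33), (3, 14)].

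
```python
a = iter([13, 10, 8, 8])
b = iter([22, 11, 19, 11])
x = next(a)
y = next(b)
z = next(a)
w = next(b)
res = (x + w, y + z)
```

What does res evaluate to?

Step 1: a iterates [13, 10, 8, 8], b iterates [22, 11, 19, 11].
Step 2: x = next(a) = 13, y = next(b) = 22.
Step 3: z = next(a) = 10, w = next(b) = 11.
Step 4: res = (13 + 11, 22 + 10) = (24, 32).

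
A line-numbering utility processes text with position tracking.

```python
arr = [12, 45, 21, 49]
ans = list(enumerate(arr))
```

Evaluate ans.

Step 1: enumerate pairs each element with its index:
  (0, 12)
  (1, 45)
  (2, 21)
  (3, 49)
Therefore ans = [(0, 12), (1, 45), (2, 21), (3, 49)].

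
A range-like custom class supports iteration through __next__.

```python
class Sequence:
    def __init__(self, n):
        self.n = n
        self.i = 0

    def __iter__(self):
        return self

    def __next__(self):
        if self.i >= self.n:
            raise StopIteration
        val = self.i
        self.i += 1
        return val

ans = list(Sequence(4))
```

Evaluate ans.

Step 1: Sequence(4) creates an iterator counting 0 to 3.
Step 2: list() consumes all values: [0, 1, 2, 3].
Therefore ans = [0, 1, 2, 3].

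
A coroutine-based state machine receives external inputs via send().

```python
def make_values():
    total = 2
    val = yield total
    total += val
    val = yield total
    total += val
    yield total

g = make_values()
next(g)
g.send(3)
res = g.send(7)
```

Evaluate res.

Step 1: next() -> yield total=2.
Step 2: send(3) -> val=3, total = 2+3 = 5, yield 5.
Step 3: send(7) -> val=7, total = 5+7 = 12, yield 12.
Therefore res = 12.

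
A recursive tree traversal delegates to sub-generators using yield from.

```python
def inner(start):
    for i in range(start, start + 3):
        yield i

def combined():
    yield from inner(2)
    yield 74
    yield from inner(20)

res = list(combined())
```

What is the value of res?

Step 1: combined() delegates to inner(2):
  yield 2
  yield 3
  yield 4
Step 2: yield 74
Step 3: Delegates to inner(20):
  yield 20
  yield 21
  yield 22
Therefore res = [2, 3, 4, 74, 20, 21, 22].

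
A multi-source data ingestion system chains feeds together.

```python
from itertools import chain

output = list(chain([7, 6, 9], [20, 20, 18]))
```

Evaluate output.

Step 1: chain() concatenates iterables: [7, 6, 9] + [20, 20, 18].
Therefore output = [7, 6, 9, 20, 20, 18].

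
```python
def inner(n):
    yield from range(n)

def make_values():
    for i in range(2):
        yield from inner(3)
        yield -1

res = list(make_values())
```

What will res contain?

Step 1: For each i in range(2):
  i=0: yield from inner(3) -> [0, 1, 2], then yield -1
  i=1: yield from inner(3) -> [0, 1, 2], then yield -1
Therefore res = [0, 1, 2, -1, 0, 1, 2, -1].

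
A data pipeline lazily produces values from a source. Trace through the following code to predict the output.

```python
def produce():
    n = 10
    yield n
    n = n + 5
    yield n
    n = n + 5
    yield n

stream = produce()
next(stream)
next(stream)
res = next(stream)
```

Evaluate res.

Step 1: Trace through generator execution:
  Yield 1: n starts at 10, yield 10
  Yield 2: n = 10 + 5 = 15, yield 15
  Yield 3: n = 15 + 5 = 20, yield 20
Step 2: First next() gets 10, second next() gets the second value, third next() yields 20.
Therefore res = 20.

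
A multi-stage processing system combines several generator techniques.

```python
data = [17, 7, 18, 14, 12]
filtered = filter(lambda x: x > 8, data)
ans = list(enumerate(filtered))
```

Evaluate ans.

Step 1: Filter [17, 7, 18, 14, 12] for > 8: [17, 18, 14, 12].
Step 2: enumerate re-indexes from 0: [(0, 17), (1, 18), (2, 14), (3, 12)].
Therefore ans = [(0, 17), (1, 18), (2, 14), (3, 12)].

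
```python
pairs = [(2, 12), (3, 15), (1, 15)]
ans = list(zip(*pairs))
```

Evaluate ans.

Step 1: zip(*pairs) transposes: unzips [(2, 12), (3, 15), (1, 15)] into separate sequences.
Step 2: First elements: (2, 3, 1), second elements: (12, 15, 15).
Therefore ans = [(2, 3, 1), (12, 15, 15)].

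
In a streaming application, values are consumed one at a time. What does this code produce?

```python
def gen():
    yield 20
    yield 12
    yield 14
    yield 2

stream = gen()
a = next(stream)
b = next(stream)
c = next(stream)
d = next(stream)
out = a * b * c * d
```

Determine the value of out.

Step 1: Create generator and consume all values:
  a = next(stream) = 20
  b = next(stream) = 12
  c = next(stream) = 14
  d = next(stream) = 2
Step 2: out = 20 * 12 * 14 * 2 = 6720.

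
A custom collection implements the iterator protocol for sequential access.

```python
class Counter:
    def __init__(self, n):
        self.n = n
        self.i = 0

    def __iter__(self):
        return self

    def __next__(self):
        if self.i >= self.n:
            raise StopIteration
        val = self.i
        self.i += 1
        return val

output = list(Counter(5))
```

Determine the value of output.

Step 1: Counter(5) creates an iterator counting 0 to 4.
Step 2: list() consumes all values: [0, 1, 2, 3, 4].
Therefore output = [0, 1, 2, 3, 4].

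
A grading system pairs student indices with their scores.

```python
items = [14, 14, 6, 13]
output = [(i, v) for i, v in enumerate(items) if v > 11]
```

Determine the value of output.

Step 1: Filter enumerate([14, 14, 6, 13]) keeping v > 11:
  (0, 14): 14 > 11, included
  (1, 14): 14 > 11, included
  (2, 6): 6 <= 11, excluded
  (3, 13): 13 > 11, included
Therefore output = [(0, 14), (1, 14), (3, 13)].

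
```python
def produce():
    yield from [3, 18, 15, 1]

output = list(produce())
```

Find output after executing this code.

Step 1: yield from delegates to the iterable, yielding each element.
Step 2: Collected values: [3, 18, 15, 1].
Therefore output = [3, 18, 15, 1].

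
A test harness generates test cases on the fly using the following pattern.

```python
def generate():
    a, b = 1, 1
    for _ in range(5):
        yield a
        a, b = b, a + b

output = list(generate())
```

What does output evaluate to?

Step 1: Fibonacci-like sequence starting with a=1, b=1:
  Iteration 1: yield a=1, then a,b = 1,2
  Iteration 2: yield a=1, then a,b = 2,3
  Iteration 3: yield a=2, then a,b = 3,5
  Iteration 4: yield a=3, then a,b = 5,8
  Iteration 5: yield a=5, then a,b = 8,13
Therefore output = [1, 1, 2, 3, 5].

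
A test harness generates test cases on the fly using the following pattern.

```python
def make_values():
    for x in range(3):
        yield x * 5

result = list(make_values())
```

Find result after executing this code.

Step 1: For each x in range(3), yield x * 5:
  x=0: yield 0 * 5 = 0
  x=1: yield 1 * 5 = 5
  x=2: yield 2 * 5 = 10
Therefore result = [0, 5, 10].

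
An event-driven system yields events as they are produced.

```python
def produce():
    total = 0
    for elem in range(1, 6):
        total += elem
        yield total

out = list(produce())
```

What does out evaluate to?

Step 1: Generator accumulates running sum:
  elem=1: total = 1, yield 1
  elem=2: total = 3, yield 3
  elem=3: total = 6, yield 6
  elem=4: total = 10, yield 10
  elem=5: total = 15, yield 15
Therefore out = [1, 3, 6, 10, 15].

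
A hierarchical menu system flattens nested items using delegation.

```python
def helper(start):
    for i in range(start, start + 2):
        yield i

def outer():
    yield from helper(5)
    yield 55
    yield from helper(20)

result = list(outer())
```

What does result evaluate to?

Step 1: outer() delegates to helper(5):
  yield 5
  yield 6
Step 2: yield 55
Step 3: Delegates to helper(20):
  yield 20
  yield 21
Therefore result = [5, 6, 55, 20, 21].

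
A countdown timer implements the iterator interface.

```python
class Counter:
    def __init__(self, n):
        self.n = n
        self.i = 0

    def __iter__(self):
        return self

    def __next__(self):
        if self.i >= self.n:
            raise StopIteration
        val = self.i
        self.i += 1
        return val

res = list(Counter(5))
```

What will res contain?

Step 1: Counter(5) creates an iterator counting 0 to 4.
Step 2: list() consumes all values: [0, 1, 2, 3, 4].
Therefore res = [0, 1, 2, 3, 4].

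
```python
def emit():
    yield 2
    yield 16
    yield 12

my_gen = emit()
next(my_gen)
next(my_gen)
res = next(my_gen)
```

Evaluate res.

Step 1: emit() creates a generator.
Step 2: next(my_gen) yields 2 (consumed and discarded).
Step 3: next(my_gen) yields 16 (consumed and discarded).
Step 4: next(my_gen) yields 12, assigned to res.
Therefore res = 12.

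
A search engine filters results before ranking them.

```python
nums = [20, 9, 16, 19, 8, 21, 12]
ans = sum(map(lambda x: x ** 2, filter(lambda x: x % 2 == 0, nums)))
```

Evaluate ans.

Step 1: Filter even numbers from [20, 9, 16, 19, 8, 21, 12]: [20, 16, 8, 12]
Step 2: Square each: [400, 256, 64, 144]
Step 3: Sum = 864.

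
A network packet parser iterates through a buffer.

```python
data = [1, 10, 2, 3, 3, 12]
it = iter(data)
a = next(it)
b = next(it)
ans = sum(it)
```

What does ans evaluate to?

Step 1: Create iterator over [1, 10, 2, 3, 3, 12].
Step 2: a = next() = 1, b = next() = 10.
Step 3: sum() of remaining [2, 3, 3, 12] = 20.
Therefore ans = 20.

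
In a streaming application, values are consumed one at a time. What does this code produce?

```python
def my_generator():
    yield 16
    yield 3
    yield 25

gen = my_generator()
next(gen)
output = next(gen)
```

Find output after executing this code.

Step 1: my_generator() creates a generator.
Step 2: next(gen) yields 16 (consumed and discarded).
Step 3: next(gen) yields 3, assigned to output.
Therefore output = 3.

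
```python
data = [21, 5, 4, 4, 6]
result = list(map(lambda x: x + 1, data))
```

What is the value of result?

Step 1: Apply lambda x: x + 1 to each element:
  21 -> 22
  5 -> 6
  4 -> 5
  4 -> 5
  6 -> 7
Therefore result = [22, 6, 5, 5, 7].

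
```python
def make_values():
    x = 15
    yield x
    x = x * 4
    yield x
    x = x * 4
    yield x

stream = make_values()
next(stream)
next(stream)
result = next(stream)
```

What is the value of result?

Step 1: Trace through generator execution:
  Yield 1: x starts at 15, yield 15
  Yield 2: x = 15 * 4 = 60, yield 60
  Yield 3: x = 60 * 4 = 240, yield 240
Step 2: First next() gets 15, second next() gets the second value, third next() yields 240.
Therefore result = 240.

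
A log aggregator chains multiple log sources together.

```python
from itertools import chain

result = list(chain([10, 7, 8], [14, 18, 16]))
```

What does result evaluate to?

Step 1: chain() concatenates iterables: [10, 7, 8] + [14, 18, 16].
Therefore result = [10, 7, 8, 14, 18, 16].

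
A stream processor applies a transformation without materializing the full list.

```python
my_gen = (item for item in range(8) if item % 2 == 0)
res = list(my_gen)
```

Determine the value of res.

Step 1: Filter range(8) keeping only even values:
  item=0: even, included
  item=1: odd, excluded
  item=2: even, included
  item=3: odd, excluded
  item=4: even, included
  item=5: odd, excluded
  item=6: even, included
  item=7: odd, excluded
Therefore res = [0, 2, 4, 6].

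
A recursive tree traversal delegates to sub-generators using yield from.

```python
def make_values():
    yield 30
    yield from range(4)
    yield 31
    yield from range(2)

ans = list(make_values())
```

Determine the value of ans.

Step 1: Trace yields in order:
  yield 30
  yield 0
  yield 1
  yield 2
  yield 3
  yield 31
  yield 0
  yield 1
Therefore ans = [30, 0, 1, 2, 3, 31, 0, 1].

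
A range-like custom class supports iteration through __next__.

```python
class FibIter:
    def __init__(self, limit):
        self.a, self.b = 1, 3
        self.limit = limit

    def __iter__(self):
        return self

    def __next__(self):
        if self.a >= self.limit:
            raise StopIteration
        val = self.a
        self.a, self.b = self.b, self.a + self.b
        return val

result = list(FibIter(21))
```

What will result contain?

Step 1: Fibonacci-like sequence (a=1, b=3) until >= 21:
  Yield 1, then a,b = 3,4
  Yield 3, then a,b = 4,7
  Yield 4, then a,b = 7,11
  Yield 7, then a,b = 11,18
  Yield 11, then a,b = 18,29
  Yield 18, then a,b = 29,47
Step 2: 29 >= 21, stop.
Therefore result = [1, 3, 4, 7, 11, 18].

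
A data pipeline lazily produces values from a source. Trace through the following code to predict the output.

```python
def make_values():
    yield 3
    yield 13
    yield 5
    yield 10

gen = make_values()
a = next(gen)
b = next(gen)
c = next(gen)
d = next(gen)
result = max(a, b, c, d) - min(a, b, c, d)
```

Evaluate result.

Step 1: Create generator and consume all values:
  a = next(gen) = 3
  b = next(gen) = 13
  c = next(gen) = 5
  d = next(gen) = 10
Step 2: max = 13, min = 3, result = 13 - 3 = 10.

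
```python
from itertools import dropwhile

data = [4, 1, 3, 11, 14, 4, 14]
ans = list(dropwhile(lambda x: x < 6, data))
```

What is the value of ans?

Step 1: dropwhile drops elements while < 6:
  4 < 6: dropped
  1 < 6: dropped
  3 < 6: dropped
  11: kept (dropping stopped)
Step 2: Remaining elements kept regardless of condition.
Therefore ans = [11, 14, 4, 14].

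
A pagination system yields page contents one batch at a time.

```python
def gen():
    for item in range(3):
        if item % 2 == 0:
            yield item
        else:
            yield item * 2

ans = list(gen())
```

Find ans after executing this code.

Step 1: For each item in range(3), yield item if even, else item*2:
  item=0 (even): yield 0
  item=1 (odd): yield 1*2 = 2
  item=2 (even): yield 2
Therefore ans = [0, 2, 2].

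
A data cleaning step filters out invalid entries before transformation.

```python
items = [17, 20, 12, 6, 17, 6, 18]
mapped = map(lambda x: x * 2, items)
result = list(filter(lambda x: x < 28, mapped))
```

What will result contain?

Step 1: Map x * 2:
  17 -> 34
  20 -> 40
  12 -> 24
  6 -> 12
  17 -> 34
  6 -> 12
  18 -> 36
Step 2: Filter for < 28:
  34: removed
  40: removed
  24: kept
  12: kept
  34: removed
  12: kept
  36: removed
Therefore result = [24, 12, 12].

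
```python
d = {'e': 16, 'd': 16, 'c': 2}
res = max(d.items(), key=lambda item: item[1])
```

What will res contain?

Step 1: Find item with maximum value:
  ('e', 16)
  ('d', 16)
  ('c', 2)
Step 2: Maximum value is 16 at key 'e'.
Therefore res = ('e', 16).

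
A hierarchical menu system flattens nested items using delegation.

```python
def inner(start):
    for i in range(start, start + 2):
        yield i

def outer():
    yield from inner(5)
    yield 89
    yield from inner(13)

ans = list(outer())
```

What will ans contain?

Step 1: outer() delegates to inner(5):
  yield 5
  yield 6
Step 2: yield 89
Step 3: Delegates to inner(13):
  yield 13
  yield 14
Therefore ans = [5, 6, 89, 13, 14].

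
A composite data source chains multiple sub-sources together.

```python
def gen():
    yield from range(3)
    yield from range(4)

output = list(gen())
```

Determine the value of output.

Step 1: Trace yields in order:
  yield 0
  yield 1
  yield 2
  yield 0
  yield 1
  yield 2
  yield 3
Therefore output = [0, 1, 2, 0, 1, 2, 3].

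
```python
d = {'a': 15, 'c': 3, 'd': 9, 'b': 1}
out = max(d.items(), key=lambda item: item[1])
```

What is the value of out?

Step 1: Find item with maximum value:
  ('a', 15)
  ('c', 3)
  ('d', 9)
  ('b', 1)
Step 2: Maximum value is 15 at key 'a'.
Therefore out = ('a', 15).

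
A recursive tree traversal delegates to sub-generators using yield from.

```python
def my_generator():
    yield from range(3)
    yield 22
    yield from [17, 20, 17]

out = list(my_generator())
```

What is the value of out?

Step 1: Trace yields in order:
  yield 0
  yield 1
  yield 2
  yield 22
  yield 17
  yield 20
  yield 17
Therefore out = [0, 1, 2, 22, 17, 20, 17].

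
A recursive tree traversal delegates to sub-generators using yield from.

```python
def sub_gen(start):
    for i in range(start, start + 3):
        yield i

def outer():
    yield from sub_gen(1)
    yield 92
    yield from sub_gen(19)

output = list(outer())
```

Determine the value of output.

Step 1: outer() delegates to sub_gen(1):
  yield 1
  yield 2
  yield 3
Step 2: yield 92
Step 3: Delegates to sub_gen(19):
  yield 19
  yield 20
  yield 21
Therefore output = [1, 2, 3, 92, 19, 20, 21].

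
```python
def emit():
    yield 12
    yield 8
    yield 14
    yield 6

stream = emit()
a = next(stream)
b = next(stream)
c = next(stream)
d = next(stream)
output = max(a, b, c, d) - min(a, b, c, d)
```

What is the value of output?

Step 1: Create generator and consume all values:
  a = next(stream) = 12
  b = next(stream) = 8
  c = next(stream) = 14
  d = next(stream) = 6
Step 2: max = 14, min = 6, output = 14 - 6 = 8.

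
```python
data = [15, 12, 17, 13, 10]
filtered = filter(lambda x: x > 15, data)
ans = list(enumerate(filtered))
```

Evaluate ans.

Step 1: Filter [15, 12, 17, 13, 10] for > 15: [17].
Step 2: enumerate re-indexes from 0: [(0, 17)].
Therefore ans = [(0, 17)].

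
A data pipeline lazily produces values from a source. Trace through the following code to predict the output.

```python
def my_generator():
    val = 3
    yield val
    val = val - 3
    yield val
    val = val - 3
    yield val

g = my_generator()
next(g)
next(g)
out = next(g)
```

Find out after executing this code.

Step 1: Trace through generator execution:
  Yield 1: val starts at 3, yield 3
  Yield 2: val = 3 - 3 = 0, yield 0
  Yield 3: val = 0 - 3 = -3, yield -3
Step 2: First next() gets 3, second next() gets the second value, third next() yields -3.
Therefore out = -3.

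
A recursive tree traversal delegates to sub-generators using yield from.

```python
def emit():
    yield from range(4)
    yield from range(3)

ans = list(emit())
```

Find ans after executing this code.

Step 1: Trace yields in order:
  yield 0
  yield 1
  yield 2
  yield 3
  yield 0
  yield 1
  yield 2
Therefore ans = [0, 1, 2, 3, 0, 1, 2].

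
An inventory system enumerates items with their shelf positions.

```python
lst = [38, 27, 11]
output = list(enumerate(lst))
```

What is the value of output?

Step 1: enumerate pairs each element with its index:
  (0, 38)
  (1, 27)
  (2, 11)
Therefore output = [(0, 38), (1, 27), (2, 11)].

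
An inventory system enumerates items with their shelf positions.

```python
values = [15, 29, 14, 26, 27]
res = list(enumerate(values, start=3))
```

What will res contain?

Step 1: enumerate with start=3:
  (3, 15)
  (4, 29)
  (5, 14)
  (6, 26)
  (7, 27)
Therefore res = [(3, 15), (4, 29), (5, 14), (6, 26), (7, 27)].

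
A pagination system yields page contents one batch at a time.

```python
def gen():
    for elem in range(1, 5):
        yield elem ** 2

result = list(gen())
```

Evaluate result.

Step 1: For each elem in range(1, 5), yield elem**2:
  elem=1: yield 1**2 = 1
  elem=2: yield 2**2 = 4
  elem=3: yield 3**2 = 9
  elem=4: yield 4**2 = 16
Therefore result = [1, 4, 9, 16].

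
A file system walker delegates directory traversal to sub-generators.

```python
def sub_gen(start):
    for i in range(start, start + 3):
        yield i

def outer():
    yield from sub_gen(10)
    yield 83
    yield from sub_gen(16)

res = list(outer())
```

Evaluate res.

Step 1: outer() delegates to sub_gen(10):
  yield 10
  yield 11
  yield 12
Step 2: yield 83
Step 3: Delegates to sub_gen(16):
  yield 16
  yield 17
  yield 18
Therefore res = [10, 11, 12, 83, 16, 17, 18].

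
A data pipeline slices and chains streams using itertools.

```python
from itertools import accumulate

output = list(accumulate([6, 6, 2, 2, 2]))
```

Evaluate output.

Step 1: accumulate computes running sums:
  + 6 = 6
  + 6 = 12
  + 2 = 14
  + 2 = 16
  + 2 = 18
Therefore output = [6, 12, 14, 16, 18].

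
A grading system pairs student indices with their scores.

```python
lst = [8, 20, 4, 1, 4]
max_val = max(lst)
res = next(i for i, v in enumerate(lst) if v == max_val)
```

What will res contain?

Step 1: max([8, 20, 4, 1, 4]) = 20.
Step 2: Find first index where value == 20:
  Index 0: 8 != 20
  Index 1: 20 == 20, found!
Therefore res = 1.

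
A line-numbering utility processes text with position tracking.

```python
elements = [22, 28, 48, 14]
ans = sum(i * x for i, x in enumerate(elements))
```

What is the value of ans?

Step 1: Compute i * x for each (i, x) in enumerate([22, 28, 48, 14]):
  i=0, x=22: 0*22 = 0
  i=1, x=28: 1*28 = 28
  i=2, x=48: 2*48 = 96
  i=3, x=14: 3*14 = 42
Step 2: sum = 0 + 28 + 96 + 42 = 166.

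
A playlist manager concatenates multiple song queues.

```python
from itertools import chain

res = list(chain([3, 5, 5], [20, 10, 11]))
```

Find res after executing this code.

Step 1: chain() concatenates iterables: [3, 5, 5] + [20, 10, 11].
Therefore res = [3, 5, 5, 20, 10, 11].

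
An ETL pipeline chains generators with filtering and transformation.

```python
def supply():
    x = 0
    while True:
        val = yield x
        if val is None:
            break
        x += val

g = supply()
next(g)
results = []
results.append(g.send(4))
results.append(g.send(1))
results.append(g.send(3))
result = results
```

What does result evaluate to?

Step 1: next(g) -> yield 0.
Step 2: send(4) -> x = 4, yield 4.
Step 3: send(1) -> x = 5, yield 5.
Step 4: send(3) -> x = 8, yield 8.
Therefore result = [4, 5, 8].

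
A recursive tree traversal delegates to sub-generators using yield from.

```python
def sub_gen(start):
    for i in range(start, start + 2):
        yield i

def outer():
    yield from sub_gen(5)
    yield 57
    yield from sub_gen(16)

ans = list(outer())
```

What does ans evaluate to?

Step 1: outer() delegates to sub_gen(5):
  yield 5
  yield 6
Step 2: yield 57
Step 3: Delegates to sub_gen(16):
  yield 16
  yield 17
Therefore ans = [5, 6, 57, 16, 17].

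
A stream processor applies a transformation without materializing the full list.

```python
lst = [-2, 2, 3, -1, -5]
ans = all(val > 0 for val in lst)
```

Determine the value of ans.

Step 1: Check val > 0 for each element in [-2, 2, 3, -1, -5]:
  -2 > 0: False
  2 > 0: True
  3 > 0: True
  -1 > 0: False
  -5 > 0: False
Step 2: all() returns False.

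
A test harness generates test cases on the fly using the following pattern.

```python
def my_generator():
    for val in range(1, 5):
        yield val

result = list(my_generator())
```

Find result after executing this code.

Step 1: The generator yields each value from range(1, 5).
Step 2: list() consumes all yields: [1, 2, 3, 4].
Therefore result = [1, 2, 3, 4].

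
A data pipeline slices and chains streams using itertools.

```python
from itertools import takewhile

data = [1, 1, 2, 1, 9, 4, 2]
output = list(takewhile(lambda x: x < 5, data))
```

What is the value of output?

Step 1: takewhile stops at first element >= 5:
  1 < 5: take
  1 < 5: take
  2 < 5: take
  1 < 5: take
  9 >= 5: stop
Therefore output = [1, 1, 2, 1].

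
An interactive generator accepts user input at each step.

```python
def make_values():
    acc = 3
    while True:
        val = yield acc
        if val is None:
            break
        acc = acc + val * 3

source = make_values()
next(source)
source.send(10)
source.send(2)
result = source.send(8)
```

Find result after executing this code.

Step 1: next() -> yield acc=3.
Step 2: send(10) -> val=10, acc = 3 + 10*3 = 33, yield 33.
Step 3: send(2) -> val=2, acc = 33 + 2*3 = 39, yield 39.
Step 4: send(8) -> val=8, acc = 39 + 8*3 = 63, yield 63.
Therefore result = 63.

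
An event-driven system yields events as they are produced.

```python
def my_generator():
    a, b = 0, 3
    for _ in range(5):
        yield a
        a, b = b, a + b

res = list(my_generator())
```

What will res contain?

Step 1: Fibonacci-like sequence starting with a=0, b=3:
  Iteration 1: yield a=0, then a,b = 3,3
  Iteration 2: yield a=3, then a,b = 3,6
  Iteration 3: yield a=3, then a,b = 6,9
  Iteration 4: yield a=6, then a,b = 9,15
  Iteration 5: yield a=9, then a,b = 15,24
Therefore res = [0, 3, 3, 6, 9].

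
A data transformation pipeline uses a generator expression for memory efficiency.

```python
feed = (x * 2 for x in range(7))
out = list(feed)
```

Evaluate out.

Step 1: For each x in range(7), compute x*2:
  x=0: 0*2 = 0
  x=1: 1*2 = 2
  x=2: 2*2 = 4
  x=3: 3*2 = 6
  x=4: 4*2 = 8
  x=5: 5*2 = 10
  x=6: 6*2 = 12
Therefore out = [0, 2, 4, 6, 8, 10, 12].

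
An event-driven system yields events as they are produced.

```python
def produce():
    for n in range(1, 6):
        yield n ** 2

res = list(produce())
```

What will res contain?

Step 1: For each n in range(1, 6), yield n**2:
  n=1: yield 1**2 = 1
  n=2: yield 2**2 = 4
  n=3: yield 3**2 = 9
  n=4: yield 4**2 = 16
  n=5: yield 5**2 = 25
Therefore res = [1, 4, 9, 16, 25].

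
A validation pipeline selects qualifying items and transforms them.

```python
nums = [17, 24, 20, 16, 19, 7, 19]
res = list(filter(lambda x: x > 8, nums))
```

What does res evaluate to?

Step 1: Filter elements > 8:
  17: kept
  24: kept
  20: kept
  16: kept
  19: kept
  7: removed
  19: kept
Therefore res = [17, 24, 20, 16, 19, 19].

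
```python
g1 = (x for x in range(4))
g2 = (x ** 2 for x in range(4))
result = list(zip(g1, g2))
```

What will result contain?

Step 1: g1 produces [0, 1, 2, 3].
Step 2: g2 produces [0, 1, 4, 9].
Step 3: zip pairs them: [(0, 0), (1, 1), (2, 4), (3, 9)].
Therefore result = [(0, 0), (1, 1), (2, 4), (3, 9)].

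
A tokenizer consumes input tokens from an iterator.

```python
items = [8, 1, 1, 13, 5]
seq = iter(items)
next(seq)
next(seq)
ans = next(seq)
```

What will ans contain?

Step 1: Create iterator over [8, 1, 1, 13, 5].
Step 2: next() consumes 8.
Step 3: next() consumes 1.
Step 4: next() returns 1.
Therefore ans = 1.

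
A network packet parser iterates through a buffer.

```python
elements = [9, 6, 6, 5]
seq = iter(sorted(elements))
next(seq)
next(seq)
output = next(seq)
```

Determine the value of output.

Step 1: sorted([9, 6, 6, 5]) = [5, 6, 6, 9].
Step 2: Create iterator and skip 2 elements.
Step 3: next() returns 6.
Therefore output = 6.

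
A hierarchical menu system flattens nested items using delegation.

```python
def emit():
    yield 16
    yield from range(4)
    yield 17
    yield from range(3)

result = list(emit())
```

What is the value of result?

Step 1: Trace yields in order:
  yield 16
  yield 0
  yield 1
  yield 2
  yield 3
  yield 17
  yield 0
  yield 1
  yield 2
Therefore result = [16, 0, 1, 2, 3, 17, 0, 1, 2].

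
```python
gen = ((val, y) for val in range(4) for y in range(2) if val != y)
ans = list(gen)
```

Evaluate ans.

Step 1: Nested generator over range(4) x range(2) where val != y:
  (0, 0): excluded (val == y)
  (0, 1): included
  (1, 0): included
  (1, 1): excluded (val == y)
  (2, 0): included
  (2, 1): included
  (3, 0): included
  (3, 1): included
Therefore ans = [(0, 1), (1, 0), (2, 0), (2, 1), (3, 0), (3, 1)].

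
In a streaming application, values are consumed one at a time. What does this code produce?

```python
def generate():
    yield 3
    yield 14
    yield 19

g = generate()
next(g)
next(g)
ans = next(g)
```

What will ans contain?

Step 1: generate() creates a generator.
Step 2: next(g) yields 3 (consumed and discarded).
Step 3: next(g) yields 14 (consumed and discarded).
Step 4: next(g) yields 19, assigned to ans.
Therefore ans = 19.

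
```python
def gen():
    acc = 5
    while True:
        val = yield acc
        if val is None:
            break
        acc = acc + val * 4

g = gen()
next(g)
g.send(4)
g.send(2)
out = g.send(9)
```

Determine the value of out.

Step 1: next() -> yield acc=5.
Step 2: send(4) -> val=4, acc = 5 + 4*4 = 21, yield 21.
Step 3: send(2) -> val=2, acc = 21 + 2*4 = 29, yield 29.
Step 4: send(9) -> val=9, acc = 29 + 9*4 = 65, yield 65.
Therefore out = 65.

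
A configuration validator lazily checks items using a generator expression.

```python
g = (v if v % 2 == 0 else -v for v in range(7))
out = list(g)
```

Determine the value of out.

Step 1: For each v in range(7), yield v if even, else -v:
  v=0: even, yield 0
  v=1: odd, yield -1
  v=2: even, yield 2
  v=3: odd, yield -3
  v=4: even, yield 4
  v=5: odd, yield -5
  v=6: even, yield 6
Therefore out = [0, -1, 2, -3, 4, -5, 6].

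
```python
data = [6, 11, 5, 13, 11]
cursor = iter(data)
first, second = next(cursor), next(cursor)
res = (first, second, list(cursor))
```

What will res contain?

Step 1: Create iterator over [6, 11, 5, 13, 11].
Step 2: first = 6, second = 11.
Step 3: Remaining elements: [5, 13, 11].
Therefore res = (6, 11, [5, 13, 11]).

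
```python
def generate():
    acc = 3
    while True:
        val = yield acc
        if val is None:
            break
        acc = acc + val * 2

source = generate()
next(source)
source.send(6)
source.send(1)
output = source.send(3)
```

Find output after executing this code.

Step 1: next() -> yield acc=3.
Step 2: send(6) -> val=6, acc = 3 + 6*2 = 15, yield 15.
Step 3: send(1) -> val=1, acc = 15 + 1*2 = 17, yield 17.
Step 4: send(3) -> val=3, acc = 17 + 3*2 = 23, yield 23.
Therefore output = 23.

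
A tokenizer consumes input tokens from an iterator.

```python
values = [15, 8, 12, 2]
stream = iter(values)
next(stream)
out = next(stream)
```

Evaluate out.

Step 1: Create iterator over [15, 8, 12, 2].
Step 2: next() consumes 15.
Step 3: next() returns 8.
Therefore out = 8.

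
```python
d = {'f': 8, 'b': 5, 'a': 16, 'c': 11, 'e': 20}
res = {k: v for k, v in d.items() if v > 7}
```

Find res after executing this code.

Step 1: Filter items where value > 7:
  'f': 8 > 7: kept
  'b': 5 <= 7: removed
  'a': 16 > 7: kept
  'c': 11 > 7: kept
  'e': 20 > 7: kept
Therefore res = {'f': 8, 'a': 16, 'c': 11, 'e': 20}.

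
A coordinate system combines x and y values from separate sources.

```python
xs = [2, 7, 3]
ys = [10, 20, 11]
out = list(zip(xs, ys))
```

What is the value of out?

Step 1: zip pairs elements at same index:
  Index 0: (2, 10)
  Index 1: (7, 20)
  Index 2: (3, 11)
Therefore out = [(2, 10), (7, 20), (3, 11)].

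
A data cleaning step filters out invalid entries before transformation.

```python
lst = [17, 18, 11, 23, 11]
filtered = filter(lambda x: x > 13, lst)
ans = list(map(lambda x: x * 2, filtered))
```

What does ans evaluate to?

Step 1: Filter lst for elements > 13:
  17: kept
  18: kept
  11: removed
  23: kept
  11: removed
Step 2: Map x * 2 on filtered [17, 18, 23]:
  17 -> 34
  18 -> 36
  23 -> 46
Therefore ans = [34, 36, 46].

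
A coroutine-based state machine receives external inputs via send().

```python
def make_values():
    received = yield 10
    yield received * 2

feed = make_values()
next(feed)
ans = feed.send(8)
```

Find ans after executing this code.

Step 1: next(feed) advances to first yield, producing 10.
Step 2: send(8) resumes, received = 8.
Step 3: yield received * 2 = 8 * 2 = 16.
Therefore ans = 16.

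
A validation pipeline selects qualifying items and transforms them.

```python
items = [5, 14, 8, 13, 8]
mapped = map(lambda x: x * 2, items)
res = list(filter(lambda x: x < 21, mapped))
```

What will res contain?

Step 1: Map x * 2:
  5 -> 10
  14 -> 28
  8 -> 16
  13 -> 26
  8 -> 16
Step 2: Filter for < 21:
  10: kept
  28: removed
  16: kept
  26: removed
  16: kept
Therefore res = [10, 16, 16].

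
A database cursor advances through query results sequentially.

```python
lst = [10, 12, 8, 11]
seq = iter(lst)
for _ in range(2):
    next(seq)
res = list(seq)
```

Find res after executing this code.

Step 1: Create iterator over [10, 12, 8, 11].
Step 2: Advance 2 positions (consuming [10, 12]).
Step 3: list() collects remaining elements: [8, 11].
Therefore res = [8, 11].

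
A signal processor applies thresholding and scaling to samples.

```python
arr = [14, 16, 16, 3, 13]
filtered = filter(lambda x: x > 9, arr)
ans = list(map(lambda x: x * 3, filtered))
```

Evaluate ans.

Step 1: Filter arr for elements > 9:
  14: kept
  16: kept
  16: kept
  3: removed
  13: kept
Step 2: Map x * 3 on filtered [14, 16, 16, 13]:
  14 -> 42
  16 -> 48
  16 -> 48
  13 -> 39
Therefore ans = [42, 48, 48, 39].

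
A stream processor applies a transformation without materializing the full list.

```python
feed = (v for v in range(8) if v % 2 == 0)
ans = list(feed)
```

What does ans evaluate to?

Step 1: Filter range(8) keeping only even values:
  v=0: even, included
  v=1: odd, excluded
  v=2: even, included
  v=3: odd, excluded
  v=4: even, included
  v=5: odd, excluded
  v=6: even, included
  v=7: odd, excluded
Therefore ans = [0, 2, 4, 6].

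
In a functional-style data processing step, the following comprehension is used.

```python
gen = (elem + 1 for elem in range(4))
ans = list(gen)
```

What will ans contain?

Step 1: For each elem in range(4), compute elem+1:
  elem=0: 0+1 = 1
  elem=1: 1+1 = 2
  elem=2: 2+1 = 3
  elem=3: 3+1 = 4
Therefore ans = [1, 2, 3, 4].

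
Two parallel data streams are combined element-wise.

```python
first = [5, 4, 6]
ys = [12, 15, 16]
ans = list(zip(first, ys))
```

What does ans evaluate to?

Step 1: zip pairs elements at same index:
  Index 0: (5, 12)
  Index 1: (4, 15)
  Index 2: (6, 16)
Therefore ans = [(5, 12), (4, 15), (6, 16)].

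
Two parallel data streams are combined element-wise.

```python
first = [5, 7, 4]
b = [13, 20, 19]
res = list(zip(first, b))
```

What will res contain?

Step 1: zip pairs elements at same index:
  Index 0: (5, 13)
  Index 1: (7, 20)
  Index 2: (4, 19)
Therefore res = [(5, 13), (7, 20), (4, 19)].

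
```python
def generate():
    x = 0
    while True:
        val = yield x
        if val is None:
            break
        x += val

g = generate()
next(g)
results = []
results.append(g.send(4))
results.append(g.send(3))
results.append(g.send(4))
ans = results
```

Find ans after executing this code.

Step 1: next(g) -> yield 0.
Step 2: send(4) -> x = 4, yield 4.
Step 3: send(3) -> x = 7, yield 7.
Step 4: send(4) -> x = 11, yield 11.
Therefore ans = [4, 7, 11].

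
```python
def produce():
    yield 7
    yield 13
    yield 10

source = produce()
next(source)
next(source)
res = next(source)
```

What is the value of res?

Step 1: produce() creates a generator.
Step 2: next(source) yields 7 (consumed and discarded).
Step 3: next(source) yields 13 (consumed and discarded).
Step 4: next(source) yields 10, assigned to res.
Therefore res = 10.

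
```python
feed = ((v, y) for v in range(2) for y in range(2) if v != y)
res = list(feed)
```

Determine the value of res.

Step 1: Nested generator over range(2) x range(2) where v != y:
  (0, 0): excluded (v == y)
  (0, 1): included
  (1, 0): included
  (1, 1): excluded (v == y)
Therefore res = [(0, 1), (1, 0)].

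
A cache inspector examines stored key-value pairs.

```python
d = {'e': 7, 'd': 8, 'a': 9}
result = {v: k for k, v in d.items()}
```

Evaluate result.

Step 1: Invert dict (swap keys and values):
  'e': 7 -> 7: 'e'
  'd': 8 -> 8: 'd'
  'a': 9 -> 9: 'a'
Therefore result = {7: 'e', 8: 'd', 9: 'a'}.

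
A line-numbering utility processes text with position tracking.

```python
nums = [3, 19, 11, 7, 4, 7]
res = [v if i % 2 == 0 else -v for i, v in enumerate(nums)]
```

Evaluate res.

Step 1: For each (i, v), keep v if i is even, negate if odd:
  i=0 (even): keep 3
  i=1 (odd): negate to -19
  i=2 (even): keep 11
  i=3 (odd): negate to -7
  i=4 (even): keep 4
  i=5 (odd): negate to -7
Therefore res = [3, -19, 11, -7, 4, -7].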